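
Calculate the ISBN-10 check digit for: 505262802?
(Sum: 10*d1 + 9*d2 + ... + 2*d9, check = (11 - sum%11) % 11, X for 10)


Weighted sum: 186
186 mod 11 = 10

Check digit: 1


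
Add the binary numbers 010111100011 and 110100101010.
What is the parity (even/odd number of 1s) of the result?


010111100011 = 1507
110100101010 = 3370
Sum = 4877 = 1001100001101
1s count = 6

even parity (6 ones in 1001100001101)


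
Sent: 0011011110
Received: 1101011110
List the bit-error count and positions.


XOR: 1110000000

3 error(s) at position(s): 0, 1, 2


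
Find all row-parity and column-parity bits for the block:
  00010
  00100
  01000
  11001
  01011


Row parities: 11111
Column parities: 11100

Row P: 11111, Col P: 11100, Corner: 1


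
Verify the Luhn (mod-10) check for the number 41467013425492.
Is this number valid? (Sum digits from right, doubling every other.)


Luhn sum = 59
59 mod 10 = 9

Invalid (Luhn sum mod 10 = 9)


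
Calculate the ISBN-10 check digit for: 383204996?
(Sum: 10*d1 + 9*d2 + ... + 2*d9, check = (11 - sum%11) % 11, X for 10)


Weighted sum: 235
235 mod 11 = 4

Check digit: 7


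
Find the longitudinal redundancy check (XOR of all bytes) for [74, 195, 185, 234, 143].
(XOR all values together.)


XOR chain: 74 ^ 195 ^ 185 ^ 234 ^ 143 = 85

85


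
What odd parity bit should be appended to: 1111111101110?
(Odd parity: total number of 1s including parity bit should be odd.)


Number of 1s in data: 11
Parity bit: 0

0


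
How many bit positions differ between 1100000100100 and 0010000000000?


XOR: 1110000100100
Count of 1s: 5

5


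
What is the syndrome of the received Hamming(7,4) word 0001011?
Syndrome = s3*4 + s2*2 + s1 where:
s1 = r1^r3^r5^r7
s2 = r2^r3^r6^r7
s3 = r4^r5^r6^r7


s1=1, s2=0, s3=1

Syndrome = 5 (error at position 5)


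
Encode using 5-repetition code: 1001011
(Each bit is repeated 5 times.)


Each bit -> 5 copies

11111000000000011111000001111111111


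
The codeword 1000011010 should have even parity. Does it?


Number of 1s: 4

Yes, parity is correct (4 ones)


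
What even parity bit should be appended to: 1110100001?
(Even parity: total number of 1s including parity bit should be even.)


Number of 1s in data: 5
Parity bit: 1

1


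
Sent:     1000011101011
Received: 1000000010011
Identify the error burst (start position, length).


XOR: 0000011111000

Burst at position 5, length 5


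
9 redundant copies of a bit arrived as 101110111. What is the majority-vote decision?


Ones: 7 out of 9
Threshold: 5

1 (7/9 voted 1)


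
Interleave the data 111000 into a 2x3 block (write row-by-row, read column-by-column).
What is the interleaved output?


Matrix:
  111
  000
Read columns: 101010

101010


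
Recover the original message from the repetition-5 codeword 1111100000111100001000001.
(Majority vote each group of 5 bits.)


Groups: 11111, 00000, 11110, 00010, 00001
Majority votes: 10100

10100


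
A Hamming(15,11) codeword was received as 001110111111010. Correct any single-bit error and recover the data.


Syndrome = 7: error at position 7

Data: 11001111010 (corrected bit 7)


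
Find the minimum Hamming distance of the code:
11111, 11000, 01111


Comparing all pairs, minimum distance: 1
Can detect 0 errors, correct 0 errors

1


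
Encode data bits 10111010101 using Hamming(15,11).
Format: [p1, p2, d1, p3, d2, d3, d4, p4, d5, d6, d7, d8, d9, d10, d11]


Parity bits: p1=0, p2=1, p3=0, p4=0

011001101010101


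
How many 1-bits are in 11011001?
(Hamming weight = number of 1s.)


Counting 1s in 11011001

5


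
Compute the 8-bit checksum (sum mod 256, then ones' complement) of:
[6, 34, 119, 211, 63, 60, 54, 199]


Sum = 746 mod 256 = 234
Complement = 21

21


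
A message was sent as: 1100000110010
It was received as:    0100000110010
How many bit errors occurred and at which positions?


XOR: 1000000000000

1 error(s) at position(s): 0


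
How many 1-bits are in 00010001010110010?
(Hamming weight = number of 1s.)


Counting 1s in 00010001010110010

6


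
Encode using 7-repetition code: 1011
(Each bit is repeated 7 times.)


Each bit -> 7 copies

1111111000000011111111111111


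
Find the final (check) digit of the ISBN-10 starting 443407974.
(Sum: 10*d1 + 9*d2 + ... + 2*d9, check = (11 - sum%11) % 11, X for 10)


Weighted sum: 228
228 mod 11 = 8

Check digit: 3


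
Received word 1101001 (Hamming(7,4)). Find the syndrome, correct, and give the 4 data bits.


Syndrome = 0: no error detected

Data: 0001 (no errors)


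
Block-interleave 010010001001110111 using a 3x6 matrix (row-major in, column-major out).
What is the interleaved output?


Matrix:
  010010
  001001
  110111
Read columns: 001101010001101011

001101010001101011


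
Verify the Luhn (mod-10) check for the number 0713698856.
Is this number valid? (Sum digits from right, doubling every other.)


Luhn sum = 46
46 mod 10 = 6

Invalid (Luhn sum mod 10 = 6)


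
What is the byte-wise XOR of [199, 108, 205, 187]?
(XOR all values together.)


XOR chain: 199 ^ 108 ^ 205 ^ 187 = 221

221


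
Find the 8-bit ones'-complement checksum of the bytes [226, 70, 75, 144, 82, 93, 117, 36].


Sum = 843 mod 256 = 75
Complement = 180

180


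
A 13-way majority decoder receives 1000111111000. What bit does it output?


Ones: 7 out of 13
Threshold: 7

1 (7/13 voted 1)


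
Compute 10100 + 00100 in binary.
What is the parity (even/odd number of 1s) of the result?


10100 = 20
00100 = 4
Sum = 24 = 11000
1s count = 2

even parity (2 ones in 11000)


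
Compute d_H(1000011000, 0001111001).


XOR: 1001100001
Count of 1s: 4

4


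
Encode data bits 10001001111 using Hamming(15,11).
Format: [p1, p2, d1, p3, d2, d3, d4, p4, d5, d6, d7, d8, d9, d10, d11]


Parity bits: p1=0, p2=1, p3=0, p4=1

011000011001111


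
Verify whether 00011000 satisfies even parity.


Number of 1s: 2

Yes, parity is correct (2 ones)


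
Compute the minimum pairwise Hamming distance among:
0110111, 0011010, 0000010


Comparing all pairs, minimum distance: 2
Can detect 1 errors, correct 0 errors

2


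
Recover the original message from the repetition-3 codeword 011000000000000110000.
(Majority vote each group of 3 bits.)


Groups: 011, 000, 000, 000, 000, 110, 000
Majority votes: 1000010

1000010


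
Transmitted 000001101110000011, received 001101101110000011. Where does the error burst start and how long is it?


XOR: 001100000000000000

Burst at position 2, length 2


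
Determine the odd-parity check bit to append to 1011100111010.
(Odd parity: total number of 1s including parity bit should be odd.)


Number of 1s in data: 8
Parity bit: 1

1


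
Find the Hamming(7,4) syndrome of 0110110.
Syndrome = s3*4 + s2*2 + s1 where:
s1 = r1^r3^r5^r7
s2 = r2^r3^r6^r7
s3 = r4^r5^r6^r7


s1=0, s2=1, s3=0

Syndrome = 2 (error at position 2)


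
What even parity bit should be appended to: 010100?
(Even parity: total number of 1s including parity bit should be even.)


Number of 1s in data: 2
Parity bit: 0

0


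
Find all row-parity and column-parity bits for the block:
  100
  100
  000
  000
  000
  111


Row parities: 110001
Column parities: 111

Row P: 110001, Col P: 111, Corner: 1


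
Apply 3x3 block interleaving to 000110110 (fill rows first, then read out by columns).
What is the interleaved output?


Matrix:
  000
  110
  110
Read columns: 011011000

011011000


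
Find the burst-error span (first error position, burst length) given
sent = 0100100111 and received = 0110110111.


XOR: 0010010000

Burst at position 2, length 4


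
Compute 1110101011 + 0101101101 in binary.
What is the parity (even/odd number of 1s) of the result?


1110101011 = 939
0101101101 = 365
Sum = 1304 = 10100011000
1s count = 4

even parity (4 ones in 10100011000)


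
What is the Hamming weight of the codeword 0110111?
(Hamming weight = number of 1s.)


Counting 1s in 0110111

5


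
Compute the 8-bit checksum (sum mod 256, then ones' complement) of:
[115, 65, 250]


Sum = 430 mod 256 = 174
Complement = 81

81


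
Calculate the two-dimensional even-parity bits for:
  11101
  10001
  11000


Row parities: 000
Column parities: 10100

Row P: 000, Col P: 10100, Corner: 0


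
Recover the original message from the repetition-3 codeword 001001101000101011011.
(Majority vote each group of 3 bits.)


Groups: 001, 001, 101, 000, 101, 011, 011
Majority votes: 0010111

0010111


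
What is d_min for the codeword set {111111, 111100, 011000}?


Comparing all pairs, minimum distance: 2
Can detect 1 errors, correct 0 errors

2


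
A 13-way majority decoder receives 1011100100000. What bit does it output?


Ones: 5 out of 13
Threshold: 7

0 (5/13 voted 1)


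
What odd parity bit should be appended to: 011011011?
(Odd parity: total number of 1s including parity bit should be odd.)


Number of 1s in data: 6
Parity bit: 1

1


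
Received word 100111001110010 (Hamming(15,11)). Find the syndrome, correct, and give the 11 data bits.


Syndrome = 0: no error detected

Data: 01101110010 (no errors)


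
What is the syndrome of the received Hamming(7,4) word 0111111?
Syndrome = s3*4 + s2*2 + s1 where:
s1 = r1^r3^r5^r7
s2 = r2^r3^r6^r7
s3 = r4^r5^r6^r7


s1=1, s2=0, s3=0

Syndrome = 1 (error at position 1)


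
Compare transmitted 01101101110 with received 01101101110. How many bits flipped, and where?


XOR: 00000000000

0 errors (received matches sent)


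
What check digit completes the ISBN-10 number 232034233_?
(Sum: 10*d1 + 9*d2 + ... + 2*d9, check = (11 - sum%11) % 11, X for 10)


Weighted sum: 124
124 mod 11 = 3

Check digit: 8


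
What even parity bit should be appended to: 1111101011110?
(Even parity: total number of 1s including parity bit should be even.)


Number of 1s in data: 10
Parity bit: 0

0


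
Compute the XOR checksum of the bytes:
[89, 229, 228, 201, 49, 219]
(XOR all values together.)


XOR chain: 89 ^ 229 ^ 228 ^ 201 ^ 49 ^ 219 = 123

123


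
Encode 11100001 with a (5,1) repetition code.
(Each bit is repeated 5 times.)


Each bit -> 5 copies

1111111111111110000000000000000000011111


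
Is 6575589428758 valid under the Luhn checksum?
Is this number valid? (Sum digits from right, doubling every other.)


Luhn sum = 69
69 mod 10 = 9

Invalid (Luhn sum mod 10 = 9)


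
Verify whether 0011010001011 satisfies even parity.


Number of 1s: 6

Yes, parity is correct (6 ones)


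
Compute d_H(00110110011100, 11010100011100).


XOR: 11100010000000
Count of 1s: 4

4


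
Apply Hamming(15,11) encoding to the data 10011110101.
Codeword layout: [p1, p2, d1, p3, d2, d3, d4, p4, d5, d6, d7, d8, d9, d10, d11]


Parity bits: p1=0, p2=1, p3=1, p4=1

011100111110101


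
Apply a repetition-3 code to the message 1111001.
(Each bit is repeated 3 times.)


Each bit -> 3 copies

111111111111000000111


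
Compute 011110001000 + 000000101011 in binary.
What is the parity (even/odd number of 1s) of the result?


011110001000 = 1928
000000101011 = 43
Sum = 1971 = 11110110011
1s count = 8

even parity (8 ones in 11110110011)


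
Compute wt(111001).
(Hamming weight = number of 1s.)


Counting 1s in 111001

4


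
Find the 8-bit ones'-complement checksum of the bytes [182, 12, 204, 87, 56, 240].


Sum = 781 mod 256 = 13
Complement = 242

242


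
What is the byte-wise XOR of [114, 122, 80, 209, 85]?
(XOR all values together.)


XOR chain: 114 ^ 122 ^ 80 ^ 209 ^ 85 = 220

220


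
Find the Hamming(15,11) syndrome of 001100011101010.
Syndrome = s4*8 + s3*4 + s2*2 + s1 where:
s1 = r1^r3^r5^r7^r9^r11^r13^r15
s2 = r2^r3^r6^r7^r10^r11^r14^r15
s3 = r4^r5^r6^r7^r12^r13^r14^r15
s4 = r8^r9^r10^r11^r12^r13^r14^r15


s1=0, s2=1, s3=1, s4=1

Syndrome = 14 (error at position 14)


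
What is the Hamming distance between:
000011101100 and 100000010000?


XOR: 100011111100
Count of 1s: 7

7


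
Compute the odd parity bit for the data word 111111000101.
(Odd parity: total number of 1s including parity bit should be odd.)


Number of 1s in data: 8
Parity bit: 1

1


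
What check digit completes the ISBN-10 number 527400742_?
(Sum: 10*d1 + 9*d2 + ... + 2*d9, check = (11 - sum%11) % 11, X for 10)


Weighted sum: 196
196 mod 11 = 9

Check digit: 2


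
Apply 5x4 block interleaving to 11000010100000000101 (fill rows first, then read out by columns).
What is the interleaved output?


Matrix:
  1100
  0010
  1000
  0000
  0101
Read columns: 10100100010100000001

10100100010100000001


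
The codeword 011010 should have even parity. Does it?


Number of 1s: 3

No, parity error (3 ones)


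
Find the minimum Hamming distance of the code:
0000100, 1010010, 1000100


Comparing all pairs, minimum distance: 1
Can detect 0 errors, correct 0 errors

1


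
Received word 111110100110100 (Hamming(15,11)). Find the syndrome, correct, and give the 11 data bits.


Syndrome = 10: error at position 10

Data: 11010010100 (corrected bit 10)


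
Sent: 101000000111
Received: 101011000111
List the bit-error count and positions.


XOR: 000011000000

2 error(s) at position(s): 4, 5


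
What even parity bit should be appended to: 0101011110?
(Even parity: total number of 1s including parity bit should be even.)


Number of 1s in data: 6
Parity bit: 0

0


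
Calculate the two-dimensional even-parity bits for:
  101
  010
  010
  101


Row parities: 0110
Column parities: 000

Row P: 0110, Col P: 000, Corner: 0


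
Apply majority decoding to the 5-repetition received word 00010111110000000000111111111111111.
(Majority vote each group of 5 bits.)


Groups: 00010, 11111, 00000, 00000, 11111, 11111, 11111
Majority votes: 0100111

0100111


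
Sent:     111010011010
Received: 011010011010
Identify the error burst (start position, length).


XOR: 100000000000

Burst at position 0, length 1


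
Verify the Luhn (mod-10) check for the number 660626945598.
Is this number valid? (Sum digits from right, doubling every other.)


Luhn sum = 61
61 mod 10 = 1

Invalid (Luhn sum mod 10 = 1)


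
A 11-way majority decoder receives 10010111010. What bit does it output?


Ones: 6 out of 11
Threshold: 6

1 (6/11 voted 1)


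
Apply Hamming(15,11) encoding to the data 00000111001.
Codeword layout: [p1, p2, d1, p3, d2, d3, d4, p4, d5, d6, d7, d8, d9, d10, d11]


Parity bits: p1=0, p2=1, p3=0, p4=0

010000000111001


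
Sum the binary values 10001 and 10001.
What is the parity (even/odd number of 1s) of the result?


10001 = 17
10001 = 17
Sum = 34 = 100010
1s count = 2

even parity (2 ones in 100010)


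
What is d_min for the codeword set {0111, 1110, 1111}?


Comparing all pairs, minimum distance: 1
Can detect 0 errors, correct 0 errors

1


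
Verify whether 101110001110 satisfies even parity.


Number of 1s: 7

No, parity error (7 ones)


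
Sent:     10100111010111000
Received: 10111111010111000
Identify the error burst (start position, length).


XOR: 00011000000000000

Burst at position 3, length 2


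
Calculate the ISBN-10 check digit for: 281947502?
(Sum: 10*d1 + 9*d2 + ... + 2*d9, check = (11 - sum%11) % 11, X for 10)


Weighted sum: 246
246 mod 11 = 4

Check digit: 7


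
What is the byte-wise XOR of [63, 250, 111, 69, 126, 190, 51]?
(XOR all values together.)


XOR chain: 63 ^ 250 ^ 111 ^ 69 ^ 126 ^ 190 ^ 51 = 28

28


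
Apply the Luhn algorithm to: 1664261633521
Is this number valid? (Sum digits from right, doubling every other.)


Luhn sum = 46
46 mod 10 = 6

Invalid (Luhn sum mod 10 = 6)


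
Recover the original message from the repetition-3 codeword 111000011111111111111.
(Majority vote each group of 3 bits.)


Groups: 111, 000, 011, 111, 111, 111, 111
Majority votes: 1011111

1011111


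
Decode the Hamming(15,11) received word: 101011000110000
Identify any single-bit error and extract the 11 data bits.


Syndrome = 0: no error detected

Data: 11100110000 (no errors)


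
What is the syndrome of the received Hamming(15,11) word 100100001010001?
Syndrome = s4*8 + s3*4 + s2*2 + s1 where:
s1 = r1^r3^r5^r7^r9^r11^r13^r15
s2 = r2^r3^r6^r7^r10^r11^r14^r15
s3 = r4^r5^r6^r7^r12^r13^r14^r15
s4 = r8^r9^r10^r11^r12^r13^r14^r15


s1=0, s2=0, s3=0, s4=1

Syndrome = 8 (error at position 8)


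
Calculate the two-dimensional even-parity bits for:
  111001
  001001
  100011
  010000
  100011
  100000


Row parities: 001111
Column parities: 000000

Row P: 001111, Col P: 000000, Corner: 0


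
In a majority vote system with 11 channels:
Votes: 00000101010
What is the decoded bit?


Ones: 3 out of 11
Threshold: 6

0 (3/11 voted 1)


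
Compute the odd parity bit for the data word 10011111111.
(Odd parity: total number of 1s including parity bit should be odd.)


Number of 1s in data: 9
Parity bit: 0

0


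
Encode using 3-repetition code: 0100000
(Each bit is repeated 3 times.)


Each bit -> 3 copies

000111000000000000000


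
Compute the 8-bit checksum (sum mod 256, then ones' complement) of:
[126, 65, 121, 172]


Sum = 484 mod 256 = 228
Complement = 27

27


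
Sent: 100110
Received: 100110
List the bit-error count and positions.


XOR: 000000

0 errors (received matches sent)


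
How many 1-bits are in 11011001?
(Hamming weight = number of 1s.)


Counting 1s in 11011001

5


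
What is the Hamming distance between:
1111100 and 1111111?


XOR: 0000011
Count of 1s: 2

2


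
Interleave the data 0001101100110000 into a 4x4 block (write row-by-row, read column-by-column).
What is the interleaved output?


Matrix:
  0001
  1011
  0011
  0000
Read columns: 0100000001101110

0100000001101110


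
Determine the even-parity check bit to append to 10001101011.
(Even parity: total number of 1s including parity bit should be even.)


Number of 1s in data: 6
Parity bit: 0

0


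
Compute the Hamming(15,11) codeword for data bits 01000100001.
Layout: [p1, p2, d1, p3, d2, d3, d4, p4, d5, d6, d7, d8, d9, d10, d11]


Parity bits: p1=0, p2=0, p3=0, p4=0

000010000100001


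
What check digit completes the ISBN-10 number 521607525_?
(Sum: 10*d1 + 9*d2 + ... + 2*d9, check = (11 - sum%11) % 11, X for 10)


Weighted sum: 189
189 mod 11 = 2

Check digit: 9


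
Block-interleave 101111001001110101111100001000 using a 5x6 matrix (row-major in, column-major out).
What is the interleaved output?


Matrix:
  101111
  001001
  110101
  111100
  001000
Read columns: 101100011011011101101000011100

101100011011011101101000011100


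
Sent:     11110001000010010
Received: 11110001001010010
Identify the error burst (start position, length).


XOR: 00000000001000000

Burst at position 10, length 1


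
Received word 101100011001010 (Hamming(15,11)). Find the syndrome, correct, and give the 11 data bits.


Syndrome = 5: error at position 5

Data: 11001001010 (corrected bit 5)


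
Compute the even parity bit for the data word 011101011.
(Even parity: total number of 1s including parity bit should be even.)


Number of 1s in data: 6
Parity bit: 0

0


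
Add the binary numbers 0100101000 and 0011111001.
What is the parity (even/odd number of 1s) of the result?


0100101000 = 296
0011111001 = 249
Sum = 545 = 1000100001
1s count = 3

odd parity (3 ones in 1000100001)


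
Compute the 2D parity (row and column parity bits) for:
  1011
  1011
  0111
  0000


Row parities: 1110
Column parities: 0111

Row P: 1110, Col P: 0111, Corner: 1


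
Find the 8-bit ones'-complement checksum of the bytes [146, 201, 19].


Sum = 366 mod 256 = 110
Complement = 145

145


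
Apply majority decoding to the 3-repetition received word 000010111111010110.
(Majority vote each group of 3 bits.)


Groups: 000, 010, 111, 111, 010, 110
Majority votes: 001101

001101


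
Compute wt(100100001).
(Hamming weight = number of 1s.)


Counting 1s in 100100001

3


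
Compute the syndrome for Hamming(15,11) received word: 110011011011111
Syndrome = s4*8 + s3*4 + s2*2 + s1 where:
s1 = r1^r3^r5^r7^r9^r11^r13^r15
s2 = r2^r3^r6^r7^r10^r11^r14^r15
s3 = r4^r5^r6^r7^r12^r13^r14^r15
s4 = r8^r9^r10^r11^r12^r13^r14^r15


s1=0, s2=1, s3=0, s4=1

Syndrome = 10 (error at position 10)


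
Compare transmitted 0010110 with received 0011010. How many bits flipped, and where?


XOR: 0001100

2 error(s) at position(s): 3, 4


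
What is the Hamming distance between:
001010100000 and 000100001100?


XOR: 001110101100
Count of 1s: 6

6


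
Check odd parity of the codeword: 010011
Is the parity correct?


Number of 1s: 3

Yes, parity is correct (3 ones)


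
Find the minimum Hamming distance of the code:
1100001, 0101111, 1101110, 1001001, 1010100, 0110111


Comparing all pairs, minimum distance: 2
Can detect 1 errors, correct 0 errors

2


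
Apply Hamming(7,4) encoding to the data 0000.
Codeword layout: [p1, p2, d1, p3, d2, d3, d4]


Parity bits: p1=0, p2=0, p3=0

0000000


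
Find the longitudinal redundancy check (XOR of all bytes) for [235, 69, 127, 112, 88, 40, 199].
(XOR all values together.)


XOR chain: 235 ^ 69 ^ 127 ^ 112 ^ 88 ^ 40 ^ 199 = 22

22


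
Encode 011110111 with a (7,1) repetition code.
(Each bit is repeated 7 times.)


Each bit -> 7 copies

000000011111111111111111111111111110000000111111111111111111111


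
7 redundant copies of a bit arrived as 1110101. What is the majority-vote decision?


Ones: 5 out of 7
Threshold: 4

1 (5/7 voted 1)


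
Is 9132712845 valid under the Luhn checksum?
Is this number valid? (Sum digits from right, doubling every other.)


Luhn sum = 49
49 mod 10 = 9

Invalid (Luhn sum mod 10 = 9)


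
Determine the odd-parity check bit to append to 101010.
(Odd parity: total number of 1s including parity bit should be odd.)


Number of 1s in data: 3
Parity bit: 0

0


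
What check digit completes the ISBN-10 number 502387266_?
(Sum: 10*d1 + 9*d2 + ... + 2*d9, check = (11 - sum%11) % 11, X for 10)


Weighted sum: 208
208 mod 11 = 10

Check digit: 1


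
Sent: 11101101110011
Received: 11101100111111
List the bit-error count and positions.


XOR: 00000001001100

3 error(s) at position(s): 7, 10, 11


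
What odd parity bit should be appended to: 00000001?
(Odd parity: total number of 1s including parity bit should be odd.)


Number of 1s in data: 1
Parity bit: 0

0


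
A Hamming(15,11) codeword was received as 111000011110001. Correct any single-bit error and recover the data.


Syndrome = 15: error at position 15

Data: 10001110000 (corrected bit 15)


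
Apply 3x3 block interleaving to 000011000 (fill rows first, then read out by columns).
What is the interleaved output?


Matrix:
  000
  011
  000
Read columns: 000010010

000010010


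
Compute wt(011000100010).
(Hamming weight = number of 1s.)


Counting 1s in 011000100010

4


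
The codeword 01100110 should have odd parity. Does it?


Number of 1s: 4

No, parity error (4 ones)


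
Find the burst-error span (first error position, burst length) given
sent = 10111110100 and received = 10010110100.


XOR: 00101000000

Burst at position 2, length 3


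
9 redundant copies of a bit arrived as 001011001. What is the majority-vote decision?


Ones: 4 out of 9
Threshold: 5

0 (4/9 voted 1)


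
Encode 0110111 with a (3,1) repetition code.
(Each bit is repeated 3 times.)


Each bit -> 3 copies

000111111000111111111


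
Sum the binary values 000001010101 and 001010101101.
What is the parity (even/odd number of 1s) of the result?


000001010101 = 85
001010101101 = 685
Sum = 770 = 1100000010
1s count = 3

odd parity (3 ones in 1100000010)


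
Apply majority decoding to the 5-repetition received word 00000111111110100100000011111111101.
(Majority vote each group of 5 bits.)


Groups: 00000, 11111, 11101, 00100, 00001, 11111, 11101
Majority votes: 0110011

0110011


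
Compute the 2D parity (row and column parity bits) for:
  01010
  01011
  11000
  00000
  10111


Row parities: 01000
Column parities: 01110

Row P: 01000, Col P: 01110, Corner: 1


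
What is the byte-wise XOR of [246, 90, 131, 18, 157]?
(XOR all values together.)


XOR chain: 246 ^ 90 ^ 131 ^ 18 ^ 157 = 160

160


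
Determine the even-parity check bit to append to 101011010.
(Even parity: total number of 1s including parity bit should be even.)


Number of 1s in data: 5
Parity bit: 1

1


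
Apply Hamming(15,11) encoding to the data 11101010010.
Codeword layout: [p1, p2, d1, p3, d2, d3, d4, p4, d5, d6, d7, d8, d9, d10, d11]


Parity bits: p1=0, p2=0, p3=1, p4=1

001111011010010


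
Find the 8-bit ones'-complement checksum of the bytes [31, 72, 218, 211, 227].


Sum = 759 mod 256 = 247
Complement = 8

8


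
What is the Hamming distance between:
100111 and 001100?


XOR: 101011
Count of 1s: 4

4


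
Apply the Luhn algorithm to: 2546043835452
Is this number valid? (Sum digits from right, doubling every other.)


Luhn sum = 39
39 mod 10 = 9

Invalid (Luhn sum mod 10 = 9)


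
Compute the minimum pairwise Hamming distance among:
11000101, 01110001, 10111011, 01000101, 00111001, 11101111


Comparing all pairs, minimum distance: 1
Can detect 0 errors, correct 0 errors

1


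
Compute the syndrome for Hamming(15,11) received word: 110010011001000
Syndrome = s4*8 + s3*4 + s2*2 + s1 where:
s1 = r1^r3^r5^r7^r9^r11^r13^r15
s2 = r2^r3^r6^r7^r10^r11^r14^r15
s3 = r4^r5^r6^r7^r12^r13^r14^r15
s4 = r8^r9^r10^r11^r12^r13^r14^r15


s1=1, s2=1, s3=0, s4=1

Syndrome = 11 (error at position 11)


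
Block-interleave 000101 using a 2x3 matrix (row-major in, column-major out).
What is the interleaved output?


Matrix:
  000
  101
Read columns: 010001

010001


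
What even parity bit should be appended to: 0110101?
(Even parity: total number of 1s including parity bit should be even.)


Number of 1s in data: 4
Parity bit: 0

0


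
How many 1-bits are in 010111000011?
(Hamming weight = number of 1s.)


Counting 1s in 010111000011

6


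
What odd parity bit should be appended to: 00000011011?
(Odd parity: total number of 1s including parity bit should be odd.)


Number of 1s in data: 4
Parity bit: 1

1


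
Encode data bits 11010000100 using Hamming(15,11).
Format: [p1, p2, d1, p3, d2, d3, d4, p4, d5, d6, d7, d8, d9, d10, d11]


Parity bits: p1=0, p2=0, p3=1, p4=1

001110110000100


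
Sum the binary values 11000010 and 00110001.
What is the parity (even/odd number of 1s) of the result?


11000010 = 194
00110001 = 49
Sum = 243 = 11110011
1s count = 6

even parity (6 ones in 11110011)


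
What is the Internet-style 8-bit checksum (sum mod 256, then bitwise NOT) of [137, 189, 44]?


Sum = 370 mod 256 = 114
Complement = 141

141


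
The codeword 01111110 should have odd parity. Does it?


Number of 1s: 6

No, parity error (6 ones)


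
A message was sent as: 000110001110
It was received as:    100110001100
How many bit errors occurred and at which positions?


XOR: 100000000010

2 error(s) at position(s): 0, 10


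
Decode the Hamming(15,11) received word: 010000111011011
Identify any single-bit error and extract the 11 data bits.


Syndrome = 2: error at position 2

Data: 00011011011 (corrected bit 2)


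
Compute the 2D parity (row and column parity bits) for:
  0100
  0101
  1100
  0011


Row parities: 1000
Column parities: 1110

Row P: 1000, Col P: 1110, Corner: 1


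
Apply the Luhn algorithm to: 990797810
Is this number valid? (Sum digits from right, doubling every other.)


Luhn sum = 47
47 mod 10 = 7

Invalid (Luhn sum mod 10 = 7)


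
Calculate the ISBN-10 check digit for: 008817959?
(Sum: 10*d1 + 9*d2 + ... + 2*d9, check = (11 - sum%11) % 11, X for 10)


Weighted sum: 230
230 mod 11 = 10

Check digit: 1


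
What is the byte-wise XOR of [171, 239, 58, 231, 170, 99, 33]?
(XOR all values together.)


XOR chain: 171 ^ 239 ^ 58 ^ 231 ^ 170 ^ 99 ^ 33 = 113

113


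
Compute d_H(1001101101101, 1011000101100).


XOR: 0010101000001
Count of 1s: 4

4


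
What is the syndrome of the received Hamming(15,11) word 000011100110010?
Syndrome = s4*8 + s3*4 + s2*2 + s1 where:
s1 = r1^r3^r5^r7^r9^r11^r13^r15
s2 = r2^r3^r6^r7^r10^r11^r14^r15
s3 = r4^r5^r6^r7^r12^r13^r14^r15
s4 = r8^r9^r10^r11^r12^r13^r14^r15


s1=1, s2=1, s3=0, s4=1

Syndrome = 11 (error at position 11)


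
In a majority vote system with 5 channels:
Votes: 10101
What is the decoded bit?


Ones: 3 out of 5
Threshold: 3

1 (3/5 voted 1)


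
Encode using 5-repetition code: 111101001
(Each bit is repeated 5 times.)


Each bit -> 5 copies

111111111111111111110000011111000000000011111


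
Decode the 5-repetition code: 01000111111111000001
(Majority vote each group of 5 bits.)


Groups: 01000, 11111, 11110, 00001
Majority votes: 0110

0110


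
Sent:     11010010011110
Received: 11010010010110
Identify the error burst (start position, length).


XOR: 00000000001000

Burst at position 10, length 1


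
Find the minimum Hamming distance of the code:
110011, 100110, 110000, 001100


Comparing all pairs, minimum distance: 2
Can detect 1 errors, correct 0 errors

2


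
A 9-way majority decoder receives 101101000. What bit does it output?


Ones: 4 out of 9
Threshold: 5

0 (4/9 voted 1)


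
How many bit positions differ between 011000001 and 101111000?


XOR: 110111001
Count of 1s: 6

6


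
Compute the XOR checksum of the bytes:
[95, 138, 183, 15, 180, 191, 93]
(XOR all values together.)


XOR chain: 95 ^ 138 ^ 183 ^ 15 ^ 180 ^ 191 ^ 93 = 59

59


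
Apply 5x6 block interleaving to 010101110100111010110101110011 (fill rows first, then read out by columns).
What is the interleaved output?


Matrix:
  010101
  110100
  111010
  110101
  110011
Read columns: 011111111100100110100010110011

011111111100100110100010110011


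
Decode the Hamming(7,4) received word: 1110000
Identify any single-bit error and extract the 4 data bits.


Syndrome = 0: no error detected

Data: 1000 (no errors)


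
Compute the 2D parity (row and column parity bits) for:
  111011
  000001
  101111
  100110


Row parities: 1111
Column parities: 110011

Row P: 1111, Col P: 110011, Corner: 0


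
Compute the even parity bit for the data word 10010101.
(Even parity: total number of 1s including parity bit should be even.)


Number of 1s in data: 4
Parity bit: 0

0


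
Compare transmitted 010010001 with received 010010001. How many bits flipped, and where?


XOR: 000000000

0 errors (received matches sent)


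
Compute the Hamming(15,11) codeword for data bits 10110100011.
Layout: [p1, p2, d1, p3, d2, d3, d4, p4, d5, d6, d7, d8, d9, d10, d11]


Parity bits: p1=1, p2=0, p3=0, p4=1

101001110100011


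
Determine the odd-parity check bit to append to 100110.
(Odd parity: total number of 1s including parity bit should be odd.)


Number of 1s in data: 3
Parity bit: 0

0


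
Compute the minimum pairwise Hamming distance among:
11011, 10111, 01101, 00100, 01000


Comparing all pairs, minimum distance: 2
Can detect 1 errors, correct 0 errors

2


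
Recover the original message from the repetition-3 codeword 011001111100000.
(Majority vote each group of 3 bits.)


Groups: 011, 001, 111, 100, 000
Majority votes: 10100

10100


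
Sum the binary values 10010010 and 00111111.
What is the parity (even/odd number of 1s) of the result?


10010010 = 146
00111111 = 63
Sum = 209 = 11010001
1s count = 4

even parity (4 ones in 11010001)


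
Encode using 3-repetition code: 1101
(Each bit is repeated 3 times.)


Each bit -> 3 copies

111111000111


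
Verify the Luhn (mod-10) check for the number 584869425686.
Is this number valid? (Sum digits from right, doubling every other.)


Luhn sum = 67
67 mod 10 = 7

Invalid (Luhn sum mod 10 = 7)


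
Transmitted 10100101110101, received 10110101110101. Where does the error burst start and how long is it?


XOR: 00010000000000

Burst at position 3, length 1


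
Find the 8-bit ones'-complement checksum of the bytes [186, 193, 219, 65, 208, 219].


Sum = 1090 mod 256 = 66
Complement = 189

189


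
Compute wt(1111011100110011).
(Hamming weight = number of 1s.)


Counting 1s in 1111011100110011

11


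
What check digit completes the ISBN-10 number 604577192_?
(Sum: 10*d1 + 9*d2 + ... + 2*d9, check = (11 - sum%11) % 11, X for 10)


Weighted sum: 239
239 mod 11 = 8

Check digit: 3


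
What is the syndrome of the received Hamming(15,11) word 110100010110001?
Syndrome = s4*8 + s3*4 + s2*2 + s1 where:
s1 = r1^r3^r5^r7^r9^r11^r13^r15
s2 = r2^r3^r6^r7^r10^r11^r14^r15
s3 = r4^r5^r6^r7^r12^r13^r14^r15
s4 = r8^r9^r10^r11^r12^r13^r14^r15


s1=1, s2=0, s3=0, s4=0

Syndrome = 1 (error at position 1)


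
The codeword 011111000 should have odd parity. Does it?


Number of 1s: 5

Yes, parity is correct (5 ones)


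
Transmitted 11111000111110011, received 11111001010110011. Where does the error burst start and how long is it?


XOR: 00000001101000000

Burst at position 7, length 4


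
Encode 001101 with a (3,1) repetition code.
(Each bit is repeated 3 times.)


Each bit -> 3 copies

000000111111000111


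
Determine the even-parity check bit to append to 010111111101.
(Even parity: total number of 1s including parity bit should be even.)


Number of 1s in data: 9
Parity bit: 1

1


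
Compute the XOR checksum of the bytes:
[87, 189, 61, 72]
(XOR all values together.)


XOR chain: 87 ^ 189 ^ 61 ^ 72 = 159

159


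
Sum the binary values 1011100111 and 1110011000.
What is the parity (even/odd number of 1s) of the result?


1011100111 = 743
1110011000 = 920
Sum = 1663 = 11001111111
1s count = 9

odd parity (9 ones in 11001111111)


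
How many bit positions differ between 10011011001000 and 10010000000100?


XOR: 00001011001100
Count of 1s: 5

5


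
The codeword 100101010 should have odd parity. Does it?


Number of 1s: 4

No, parity error (4 ones)


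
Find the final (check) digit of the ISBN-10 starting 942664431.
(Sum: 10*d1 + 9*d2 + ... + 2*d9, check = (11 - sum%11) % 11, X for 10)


Weighted sum: 267
267 mod 11 = 3

Check digit: 8


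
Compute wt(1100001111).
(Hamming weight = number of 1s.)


Counting 1s in 1100001111

6


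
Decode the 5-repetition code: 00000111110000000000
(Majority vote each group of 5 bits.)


Groups: 00000, 11111, 00000, 00000
Majority votes: 0100

0100


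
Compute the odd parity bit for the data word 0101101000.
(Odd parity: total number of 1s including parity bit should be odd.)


Number of 1s in data: 4
Parity bit: 1

1


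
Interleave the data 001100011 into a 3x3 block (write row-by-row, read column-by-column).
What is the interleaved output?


Matrix:
  001
  100
  011
Read columns: 010001101

010001101


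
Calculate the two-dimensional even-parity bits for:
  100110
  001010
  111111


Row parities: 100
Column parities: 010011

Row P: 100, Col P: 010011, Corner: 1


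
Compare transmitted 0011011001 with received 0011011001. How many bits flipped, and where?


XOR: 0000000000

0 errors (received matches sent)


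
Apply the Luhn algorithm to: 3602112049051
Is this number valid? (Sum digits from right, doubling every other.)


Luhn sum = 30
30 mod 10 = 0

Valid (Luhn sum mod 10 = 0)


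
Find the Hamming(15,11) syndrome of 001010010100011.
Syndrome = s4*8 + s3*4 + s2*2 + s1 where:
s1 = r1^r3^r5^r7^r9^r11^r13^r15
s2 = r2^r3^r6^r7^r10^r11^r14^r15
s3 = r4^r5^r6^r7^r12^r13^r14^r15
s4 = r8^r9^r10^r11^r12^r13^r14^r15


s1=1, s2=0, s3=1, s4=0

Syndrome = 5 (error at position 5)


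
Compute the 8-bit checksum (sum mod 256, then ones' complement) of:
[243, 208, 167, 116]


Sum = 734 mod 256 = 222
Complement = 33

33


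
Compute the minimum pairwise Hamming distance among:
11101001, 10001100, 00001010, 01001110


Comparing all pairs, minimum distance: 2
Can detect 1 errors, correct 0 errors

2


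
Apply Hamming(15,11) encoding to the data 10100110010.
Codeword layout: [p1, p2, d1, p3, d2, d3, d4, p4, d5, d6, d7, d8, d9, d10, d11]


Parity bits: p1=0, p2=1, p3=0, p4=1

011001010110010


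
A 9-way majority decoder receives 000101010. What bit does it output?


Ones: 3 out of 9
Threshold: 5

0 (3/9 voted 1)


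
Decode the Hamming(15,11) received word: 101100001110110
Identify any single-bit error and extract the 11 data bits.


Syndrome = 13: error at position 13

Data: 10001110010 (corrected bit 13)


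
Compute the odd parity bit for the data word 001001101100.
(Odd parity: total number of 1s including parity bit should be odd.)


Number of 1s in data: 5
Parity bit: 0

0


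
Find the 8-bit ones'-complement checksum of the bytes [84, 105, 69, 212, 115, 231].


Sum = 816 mod 256 = 48
Complement = 207

207


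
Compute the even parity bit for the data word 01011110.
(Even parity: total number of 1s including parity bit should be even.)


Number of 1s in data: 5
Parity bit: 1

1


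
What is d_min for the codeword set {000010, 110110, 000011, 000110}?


Comparing all pairs, minimum distance: 1
Can detect 0 errors, correct 0 errors

1


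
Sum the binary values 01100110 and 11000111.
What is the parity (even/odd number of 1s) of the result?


01100110 = 102
11000111 = 199
Sum = 301 = 100101101
1s count = 5

odd parity (5 ones in 100101101)


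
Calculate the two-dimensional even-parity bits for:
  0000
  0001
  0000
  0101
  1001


Row parities: 01000
Column parities: 1101

Row P: 01000, Col P: 1101, Corner: 1


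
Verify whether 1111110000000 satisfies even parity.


Number of 1s: 6

Yes, parity is correct (6 ones)


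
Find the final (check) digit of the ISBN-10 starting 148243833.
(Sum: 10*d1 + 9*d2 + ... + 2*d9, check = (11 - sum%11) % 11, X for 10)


Weighted sum: 210
210 mod 11 = 1

Check digit: X


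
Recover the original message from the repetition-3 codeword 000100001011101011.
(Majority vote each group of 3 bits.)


Groups: 000, 100, 001, 011, 101, 011
Majority votes: 000111

000111


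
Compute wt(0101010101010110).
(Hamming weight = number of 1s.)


Counting 1s in 0101010101010110

8


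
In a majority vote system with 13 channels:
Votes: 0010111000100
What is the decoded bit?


Ones: 5 out of 13
Threshold: 7

0 (5/13 voted 1)


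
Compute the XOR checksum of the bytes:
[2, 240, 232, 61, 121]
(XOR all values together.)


XOR chain: 2 ^ 240 ^ 232 ^ 61 ^ 121 = 94

94


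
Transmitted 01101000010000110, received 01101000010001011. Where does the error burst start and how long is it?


XOR: 00000000000001101

Burst at position 13, length 4


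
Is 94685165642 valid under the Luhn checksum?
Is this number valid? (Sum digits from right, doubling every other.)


Luhn sum = 60
60 mod 10 = 0

Valid (Luhn sum mod 10 = 0)


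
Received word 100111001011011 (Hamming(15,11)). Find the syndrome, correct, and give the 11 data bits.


Syndrome = 9: error at position 9

Data: 01100011011 (corrected bit 9)


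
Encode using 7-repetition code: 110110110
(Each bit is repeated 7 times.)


Each bit -> 7 copies

111111111111110000000111111111111110000000111111111111110000000


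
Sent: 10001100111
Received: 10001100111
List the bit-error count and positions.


XOR: 00000000000

0 errors (received matches sent)
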